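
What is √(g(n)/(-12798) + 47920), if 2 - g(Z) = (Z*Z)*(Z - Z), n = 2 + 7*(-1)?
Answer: √24224566241/711 ≈ 218.91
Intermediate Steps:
n = -5 (n = 2 - 7 = -5)
g(Z) = 2 (g(Z) = 2 - Z*Z*(Z - Z) = 2 - Z²*0 = 2 - 1*0 = 2 + 0 = 2)
√(g(n)/(-12798) + 47920) = √(2/(-12798) + 47920) = √(2*(-1/12798) + 47920) = √(-1/6399 + 47920) = √(306640079/6399) = √24224566241/711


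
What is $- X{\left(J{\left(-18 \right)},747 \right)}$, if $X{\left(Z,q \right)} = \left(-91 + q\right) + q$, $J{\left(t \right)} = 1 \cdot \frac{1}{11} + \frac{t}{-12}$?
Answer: $-1403$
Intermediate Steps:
$J{\left(t \right)} = \frac{1}{11} - \frac{t}{12}$ ($J{\left(t \right)} = 1 \cdot \frac{1}{11} + t \left(- \frac{1}{12}\right) = \frac{1}{11} - \frac{t}{12}$)
$X{\left(Z,q \right)} = -91 + 2 q$
$- X{\left(J{\left(-18 \right)},747 \right)} = - (-91 + 2 \cdot 747) = - (-91 + 1494) = \left(-1\right) 1403 = -1403$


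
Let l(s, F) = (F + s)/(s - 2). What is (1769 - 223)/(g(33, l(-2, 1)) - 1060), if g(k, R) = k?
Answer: -1546/1027 ≈ -1.5054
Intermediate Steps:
l(s, F) = (F + s)/(-2 + s)
(1769 - 223)/(g(33, l(-2, 1)) - 1060) = (1769 - 223)/(33 - 1060) = 1546/(-1027) = 1546*(-1/1027) = -1546/1027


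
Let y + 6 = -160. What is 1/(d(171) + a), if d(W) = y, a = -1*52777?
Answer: -1/52943 ≈ -1.8888e-5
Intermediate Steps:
y = -166 (y = -6 - 160 = -166)
a = -52777
d(W) = -166
1/(d(171) + a) = 1/(-166 - 52777) = 1/(-52943) = -1/52943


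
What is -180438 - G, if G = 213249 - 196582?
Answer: -197105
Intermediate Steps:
G = 16667
-180438 - G = -180438 - 1*16667 = -180438 - 16667 = -197105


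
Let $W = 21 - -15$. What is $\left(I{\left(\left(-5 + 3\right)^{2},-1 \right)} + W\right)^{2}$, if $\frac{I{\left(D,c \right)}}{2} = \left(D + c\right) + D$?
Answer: $2500$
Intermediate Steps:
$I{\left(D,c \right)} = 2 c + 4 D$ ($I{\left(D,c \right)} = 2 \left(\left(D + c\right) + D\right) = 2 \left(c + 2 D\right) = 2 c + 4 D$)
$W = 36$ ($W = 21 + 15 = 36$)
$\left(I{\left(\left(-5 + 3\right)^{2},-1 \right)} + W\right)^{2} = \left(\left(2 \left(-1\right) + 4 \left(-5 + 3\right)^{2}\right) + 36\right)^{2} = \left(\left(-2 + 4 \left(-2\right)^{2}\right) + 36\right)^{2} = \left(\left(-2 + 4 \cdot 4\right) + 36\right)^{2} = \left(\left(-2 + 16\right) + 36\right)^{2} = \left(14 + 36\right)^{2} = 50^{2} = 2500$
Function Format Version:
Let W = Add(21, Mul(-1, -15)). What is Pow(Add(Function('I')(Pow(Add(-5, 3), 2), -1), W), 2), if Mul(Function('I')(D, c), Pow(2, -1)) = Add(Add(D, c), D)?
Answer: 2500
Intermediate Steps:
Function('I')(D, c) = Add(Mul(2, c), Mul(4, D)) (Function('I')(D, c) = Mul(2, Add(Add(D, c), D)) = Mul(2, Add(c, Mul(2, D))) = Add(Mul(2, c), Mul(4, D)))
W = 36 (W = Add(21, 15) = 36)
Pow(Add(Function('I')(Pow(Add(-5, 3), 2), -1), W), 2) = Pow(Add(Add(Mul(2, -1), Mul(4, Pow(Add(-5, 3), 2))), 36), 2) = Pow(Add(Add(-2, Mul(4, Pow(-2, 2))), 36), 2) = Pow(Add(Add(-2, Mul(4, 4)), 36), 2) = Pow(Add(Add(-2, 16), 36), 2) = Pow(Add(14, 36), 2) = Pow(50, 2) = 2500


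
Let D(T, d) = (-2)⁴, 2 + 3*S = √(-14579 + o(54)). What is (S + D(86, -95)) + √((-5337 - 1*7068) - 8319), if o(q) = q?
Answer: 46/3 + 2*I*√5181 + 5*I*√581/3 ≈ 15.333 + 184.13*I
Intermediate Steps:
S = -⅔ + 5*I*√581/3 (S = -⅔ + √(-14579 + 54)/3 = -⅔ + √(-14525)/3 = -⅔ + (5*I*√581)/3 = -⅔ + 5*I*√581/3 ≈ -0.66667 + 40.173*I)
D(T, d) = 16
(S + D(86, -95)) + √((-5337 - 1*7068) - 8319) = ((-⅔ + 5*I*√581/3) + 16) + √((-5337 - 1*7068) - 8319) = (46/3 + 5*I*√581/3) + √((-5337 - 7068) - 8319) = (46/3 + 5*I*√581/3) + √(-12405 - 8319) = (46/3 + 5*I*√581/3) + √(-20724) = (46/3 + 5*I*√581/3) + 2*I*√5181 = 46/3 + 2*I*√5181 + 5*I*√581/3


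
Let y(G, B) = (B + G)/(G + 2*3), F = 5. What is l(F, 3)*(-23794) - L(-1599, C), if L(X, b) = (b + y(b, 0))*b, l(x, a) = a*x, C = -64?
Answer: -10467126/29 ≈ -3.6094e+5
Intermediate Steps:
y(G, B) = (B + G)/(6 + G) (y(G, B) = (B + G)/(G + 6) = (B + G)/(6 + G))
L(X, b) = b*(b + b/(6 + b)) (L(X, b) = (b + (0 + b)/(6 + b))*b = (b + b/(6 + b))*b = b*(b + b/(6 + b)))
l(F, 3)*(-23794) - L(-1599, C) = (3*5)*(-23794) - (-64)**2*(7 - 64)/(6 - 64) = 15*(-23794) - 4096*(-57)/(-58) = -356910 - 4096*(-1)*(-57)/58 = -356910 - 1*116736/29 = -356910 - 116736/29 = -10467126/29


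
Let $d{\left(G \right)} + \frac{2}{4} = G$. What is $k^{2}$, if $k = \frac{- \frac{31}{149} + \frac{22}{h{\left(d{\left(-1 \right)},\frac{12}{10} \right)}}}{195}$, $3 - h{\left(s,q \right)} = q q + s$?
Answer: $\frac{25330950649}{19761714522225} \approx 0.0012818$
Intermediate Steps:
$d{\left(G \right)} = - \frac{1}{2} + G$
$h{\left(s,q \right)} = 3 - s - q^{2}$ ($h{\left(s,q \right)} = 3 - \left(q q + s\right) = 3 - \left(q^{2} + s\right) = 3 - \left(s + q^{2}\right) = 3 - s - q^{2}$)
$k = \frac{159157}{4445415}$ ($k = \frac{- \frac{31}{149} + \frac{22}{3 - \left(- \frac{1}{2} - 1\right) - \left(\frac{12}{10}\right)^{2}}}{195} = \left(\left(-31\right) \frac{1}{149} + \frac{22}{3 - - \frac{3}{2} - \left(12 \cdot \frac{1}{10}\right)^{2}}\right) \frac{1}{195} = \left(- \frac{31}{149} + \frac{22}{3 + \frac{3}{2} - \left(\frac{6}{5}\right)^{2}}\right) \frac{1}{195} = \left(- \frac{31}{149} + \frac{22}{3 + \frac{3}{2} - \frac{36}{25}}\right) \frac{1}{195} = \left(- \frac{31}{149} + \frac{22}{\frac{153}{50}}\right) \frac{1}{195} = \left(- \frac{31}{149} + 22 \cdot \frac{50}{153}\right) \frac{1}{195} = \left(- \frac{31}{149} + \frac{1100}{153}\right) \frac{1}{195} = \frac{159157}{22797} \cdot \frac{1}{195} = \frac{159157}{4445415} \approx 0.035802$)
$k^{2} = \left(\frac{159157}{4445415}\right)^{2} = \frac{25330950649}{19761714522225}$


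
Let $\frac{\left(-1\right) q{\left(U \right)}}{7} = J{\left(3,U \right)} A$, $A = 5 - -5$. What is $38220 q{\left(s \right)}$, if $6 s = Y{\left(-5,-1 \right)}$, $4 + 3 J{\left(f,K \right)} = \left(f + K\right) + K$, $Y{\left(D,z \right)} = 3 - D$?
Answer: $- \frac{4459000}{3} \approx -1.4863 \cdot 10^{6}$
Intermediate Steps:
$A = 10$ ($A = 5 + 5 = 10$)
$J{\left(f,K \right)} = - \frac{4}{3} + \frac{f}{3} + \frac{2 K}{3}$ ($J{\left(f,K \right)} = - \frac{4}{3} + \frac{\left(f + K\right) + K}{3} = - \frac{4}{3} + \frac{\left(K + f\right) + K}{3} = - \frac{4}{3} + \frac{f + 2 K}{3} = - \frac{4}{3} + \left(\frac{f}{3} + \frac{2 K}{3}\right) = - \frac{4}{3} + \frac{f}{3} + \frac{2 K}{3}$)
$s = \frac{4}{3}$ ($s = \frac{3 - -5}{6} = \frac{3 + 5}{6} = \frac{1}{6} \cdot 8 = \frac{4}{3} \approx 1.3333$)
$q{\left(U \right)} = \frac{70}{3} - \frac{140 U}{3}$ ($q{\left(U \right)} = - 7 \left(- \frac{4}{3} + \frac{1}{3} \cdot 3 + \frac{2 U}{3}\right) 10 = - 7 \left(- \frac{4}{3} + 1 + \frac{2 U}{3}\right) 10 = - 7 \left(- \frac{1}{3} + \frac{2 U}{3}\right) 10 = - 7 \left(- \frac{10}{3} + \frac{20 U}{3}\right) = \frac{70}{3} - \frac{140 U}{3}$)
$38220 q{\left(s \right)} = 38220 \left(\frac{70}{3} - \frac{560}{9}\right) = 38220 \left(- \frac{350}{9}\right) = - \frac{4459000}{3}$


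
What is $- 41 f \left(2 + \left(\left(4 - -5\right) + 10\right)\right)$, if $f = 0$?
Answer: $0$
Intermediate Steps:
$- 41 f \left(2 + \left(\left(4 - -5\right) + 10\right)\right) = \left(-41\right) 0 \left(2 + \left(\left(4 - -5\right) + 10\right)\right) = 0 \left(2 + \left(\left(4 + 5\right) + 10\right)\right) = 0 \left(2 + \left(9 + 10\right)\right) = 0 \left(2 + 19\right) = 0 \cdot 21 = 0$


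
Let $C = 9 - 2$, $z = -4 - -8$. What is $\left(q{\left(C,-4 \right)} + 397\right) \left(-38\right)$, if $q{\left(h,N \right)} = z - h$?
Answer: $-14972$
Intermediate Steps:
$z = 4$ ($z = -4 + 8 = 4$)
$C = 7$ ($C = 9 - 2 = 7$)
$q{\left(h,N \right)} = 4 - h$
$\left(q{\left(C,-4 \right)} + 397\right) \left(-38\right) = \left(\left(4 - 7\right) + 397\right) \left(-38\right) = \left(-3 + 397\right) \left(-38\right) = 394 \left(-38\right) = -14972$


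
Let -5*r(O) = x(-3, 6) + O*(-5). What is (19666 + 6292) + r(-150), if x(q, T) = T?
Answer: 129034/5 ≈ 25807.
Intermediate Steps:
r(O) = -6/5 + O (r(O) = -(6 + O*(-5))/5 = -(6 - 5*O)/5 = -6/5 + O)
(19666 + 6292) + r(-150) = (19666 + 6292) + (-6/5 - 150) = 25958 - 756/5 = 129034/5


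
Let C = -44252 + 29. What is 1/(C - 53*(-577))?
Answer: -1/13642 ≈ -7.3303e-5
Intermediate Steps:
C = -44223
1/(C - 53*(-577)) = 1/(-44223 - 53*(-577)) = 1/(-44223 + 30581) = 1/(-13642) = -1/13642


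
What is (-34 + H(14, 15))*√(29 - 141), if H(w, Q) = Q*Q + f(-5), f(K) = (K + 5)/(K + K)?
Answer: 764*I*√7 ≈ 2021.4*I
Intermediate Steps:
f(K) = (5 + K)/(2*K) (f(K) = (5 + K)/((2*K)) = (5 + K)*(1/(2*K)) = (5 + K)/(2*K))
H(w, Q) = Q² (H(w, Q) = Q*Q + (½)*(5 - 5)/(-5) = Q² + (½)*(-⅕)*0 = Q² + 0 = Q²)
(-34 + H(14, 15))*√(29 - 141) = (-34 + 15²)*√(29 - 141) = (-34 + 225)*√(-112) = 191*(4*I*√7) = 764*I*√7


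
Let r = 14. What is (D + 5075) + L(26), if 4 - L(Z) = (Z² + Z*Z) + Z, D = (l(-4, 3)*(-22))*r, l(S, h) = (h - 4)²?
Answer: 3393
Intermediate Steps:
l(S, h) = (-4 + h)²
D = -308 (D = ((-4 + 3)²*(-22))*14 = ((-1)²*(-22))*14 = (1*(-22))*14 = -22*14 = -308)
L(Z) = 4 - Z - 2*Z² (L(Z) = 4 - ((Z² + Z*Z) + Z) = 4 - ((Z² + Z²) + Z) = 4 - (2*Z² + Z) = 4 - (Z + 2*Z²) = 4 + (-Z - 2*Z²) = 4 - Z - 2*Z²)
(D + 5075) + L(26) = (-308 + 5075) + (4 - 1*26 - 2*26²) = 4767 + (4 - 26 - 2*676) = 4767 + (4 - 26 - 1352) = 4767 - 1374 = 3393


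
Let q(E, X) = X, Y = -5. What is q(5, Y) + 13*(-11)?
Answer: -148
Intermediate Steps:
q(5, Y) + 13*(-11) = -5 + 13*(-11) = -5 - 143 = -148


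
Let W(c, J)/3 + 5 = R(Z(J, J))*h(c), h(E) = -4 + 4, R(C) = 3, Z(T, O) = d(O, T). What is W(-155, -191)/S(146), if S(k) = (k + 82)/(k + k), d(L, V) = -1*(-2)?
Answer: -365/19 ≈ -19.211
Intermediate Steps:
d(L, V) = 2
Z(T, O) = 2
S(k) = (82 + k)/(2*k) (S(k) = (82 + k)/((2*k)) = (82 + k)*(1/(2*k)) = (82 + k)/(2*k))
h(E) = 0
W(c, J) = -15 (W(c, J) = -15 + 3*(3*0) = -15 + 3*0 = -15 + 0 = -15)
W(-155, -191)/S(146) = -15*292/(82 + 146) = -15/((½)*(1/146)*228) = -15/57/73 = -15*73/57 = -365/19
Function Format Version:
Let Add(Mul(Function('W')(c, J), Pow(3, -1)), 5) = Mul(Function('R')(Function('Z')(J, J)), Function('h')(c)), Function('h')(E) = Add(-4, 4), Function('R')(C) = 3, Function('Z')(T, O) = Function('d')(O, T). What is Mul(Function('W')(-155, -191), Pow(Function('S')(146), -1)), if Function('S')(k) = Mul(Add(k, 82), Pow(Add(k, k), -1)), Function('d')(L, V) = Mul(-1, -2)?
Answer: Rational(-365, 19) ≈ -19.211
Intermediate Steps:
Function('d')(L, V) = 2
Function('Z')(T, O) = 2
Function('S')(k) = Mul(Rational(1, 2), Pow(k, -1), Add(82, k)) (Function('S')(k) = Mul(Add(82, k), Pow(Mul(2, k), -1)) = Mul(Add(82, k), Mul(Rational(1, 2), Pow(k, -1))) = Mul(Rational(1, 2), Pow(k, -1), Add(82, k)))
Function('h')(E) = 0
Function('W')(c, J) = -15 (Function('W')(c, J) = Add(-15, Mul(3, Mul(3, 0))) = Add(-15, Mul(3, 0)) = Add(-15, 0) = -15)
Mul(Function('W')(-155, -191), Pow(Function('S')(146), -1)) = Mul(-15, Pow(Mul(Rational(1, 2), Pow(146, -1), Add(82, 146)), -1)) = Mul(-15, Pow(Mul(Rational(1, 2), Rational(1, 146), 228), -1)) = Mul(-15, Pow(Rational(57, 73), -1)) = Mul(-15, Rational(73, 57)) = Rational(-365, 19)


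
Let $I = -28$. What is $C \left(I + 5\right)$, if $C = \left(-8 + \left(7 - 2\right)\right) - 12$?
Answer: $345$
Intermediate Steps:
$C = -15$ ($C = \left(-8 + \left(7 - 2\right)\right) - 12 = \left(-8 + 5\right) - 12 = -3 - 12 = -15$)
$C \left(I + 5\right) = - 15 \left(-28 + 5\right) = \left(-15\right) \left(-23\right) = 345$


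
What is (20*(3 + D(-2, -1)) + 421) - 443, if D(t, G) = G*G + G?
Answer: 38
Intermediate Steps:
D(t, G) = G + G² (D(t, G) = G² + G = G + G²)
(20*(3 + D(-2, -1)) + 421) - 443 = (20*(3 - (1 - 1)) + 421) - 443 = (20*(3 - 1*0) + 421) - 443 = (20*(3 + 0) + 421) - 443 = (20*3 + 421) - 443 = (60 + 421) - 443 = 481 - 443 = 38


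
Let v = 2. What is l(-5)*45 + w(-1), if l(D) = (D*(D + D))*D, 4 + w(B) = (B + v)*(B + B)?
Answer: -11256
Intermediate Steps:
w(B) = -4 + 2*B*(2 + B) (w(B) = -4 + (B + 2)*(B + B) = -4 + (2 + B)*(2*B) = -4 + 2*B*(2 + B))
l(D) = 2*D³ (l(D) = (D*(2*D))*D = (2*D²)*D = 2*D³)
l(-5)*45 + w(-1) = (2*(-5)³)*45 + (-4 + 2*(-1)² + 4*(-1)) = (2*(-125))*45 + (-4 + 2*1 - 4) = -250*45 + (-4 + 2 - 4) = -11250 - 6 = -11256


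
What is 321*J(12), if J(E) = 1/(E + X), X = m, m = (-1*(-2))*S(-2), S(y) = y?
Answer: 321/8 ≈ 40.125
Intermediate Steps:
m = -4 (m = -1*(-2)*(-2) = 2*(-2) = -4)
X = -4
J(E) = 1/(-4 + E) (J(E) = 1/(E - 4) = 1/(-4 + E))
321*J(12) = 321/(-4 + 12) = 321/8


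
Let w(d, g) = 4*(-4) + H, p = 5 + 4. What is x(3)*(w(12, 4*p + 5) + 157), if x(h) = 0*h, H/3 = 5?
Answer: 0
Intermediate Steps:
H = 15 (H = 3*5 = 15)
p = 9
w(d, g) = -1 (w(d, g) = 4*(-4) + 15 = -16 + 15 = -1)
x(h) = 0
x(3)*(w(12, 4*p + 5) + 157) = 0*(-1 + 157) = 0*156 = 0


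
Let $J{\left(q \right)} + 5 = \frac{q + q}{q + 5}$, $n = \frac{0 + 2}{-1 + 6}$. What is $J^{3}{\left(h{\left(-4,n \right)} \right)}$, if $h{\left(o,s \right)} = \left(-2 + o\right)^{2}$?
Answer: $- \frac{2352637}{68921} \approx -34.135$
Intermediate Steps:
$n = \frac{2}{5} \approx 0.4$
$J{\left(q \right)} = -5 + \frac{2 q}{5 + q}$ ($J{\left(q \right)} = -5 + \frac{q + q}{q + 5} = -5 + \frac{2 q}{5 + q}$)
$J^{3}{\left(h{\left(-4,n \right)} \right)} = \left(\frac{-25 - 3 \left(-2 - 4\right)^{2}}{5 + \left(-2 - 4\right)^{2}}\right)^{3} = \left(\frac{-25 - 3 \left(-6\right)^{2}}{5 + \left(-6\right)^{2}}\right)^{3} = \left(\frac{-25 - 108}{5 + 36}\right)^{3} = \left(\frac{-25 - 108}{41}\right)^{3} = \left(\frac{1}{41} \left(-133\right)\right)^{3} = \left(- \frac{133}{41}\right)^{3} = - \frac{2352637}{68921}$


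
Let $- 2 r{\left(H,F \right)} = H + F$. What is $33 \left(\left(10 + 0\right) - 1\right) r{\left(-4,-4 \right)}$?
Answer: $1188$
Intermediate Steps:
$r{\left(H,F \right)} = - \frac{F}{2} - \frac{H}{2}$ ($r{\left(H,F \right)} = - \frac{H + F}{2} = - \frac{F + H}{2} = - \frac{F}{2} - \frac{H}{2}$)
$33 \left(\left(10 + 0\right) - 1\right) r{\left(-4,-4 \right)} = 33 \left(\left(10 + 0\right) - 1\right) \left(\left(- \frac{1}{2}\right) \left(-4\right) - -2\right) = 33 \left(10 - 1\right) \left(2 + 2\right) = 33 \cdot 9 \cdot 4 = 297 \cdot 4 = 1188$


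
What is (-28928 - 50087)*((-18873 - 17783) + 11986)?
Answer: 1949300050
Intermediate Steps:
(-28928 - 50087)*((-18873 - 17783) + 11986) = -79015*(-36656 + 11986) = -79015*(-24670) = 1949300050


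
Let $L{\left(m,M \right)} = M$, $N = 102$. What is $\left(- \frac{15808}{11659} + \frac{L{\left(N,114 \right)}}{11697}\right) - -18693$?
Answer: $\frac{849693445263}{45458441} \approx 18692.0$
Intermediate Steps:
$\left(- \frac{15808}{11659} + \frac{L{\left(N,114 \right)}}{11697}\right) - -18693 = \left(- \frac{15808}{11659} + \frac{114}{11697}\right) - -18693 = \left(\left(-15808\right) \frac{1}{11659} + 114 \cdot \frac{1}{11697}\right) + 18693 = \left(- \frac{15808}{11659} + \frac{38}{3899}\right) + 18693 = - \frac{61192350}{45458441} + 18693 = \frac{849693445263}{45458441}$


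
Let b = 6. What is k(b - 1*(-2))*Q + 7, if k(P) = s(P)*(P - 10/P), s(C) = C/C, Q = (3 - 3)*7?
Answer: 7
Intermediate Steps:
Q = 0 (Q = 0*7 = 0)
s(C) = 1
k(P) = P - 10/P (k(P) = 1*(P - 10/P) = P - 10/P)
k(b - 1*(-2))*Q + 7 = ((6 - 1*(-2)) - 10/(6 - 1*(-2)))*0 + 7 = ((6 + 2) - 10/(6 + 2))*0 + 7 = (8 - 10/8)*0 + 7 = (8 - 10*⅛)*0 + 7 = (8 - 5/4)*0 + 7 = (27/4)*0 + 7 = 0 + 7 = 7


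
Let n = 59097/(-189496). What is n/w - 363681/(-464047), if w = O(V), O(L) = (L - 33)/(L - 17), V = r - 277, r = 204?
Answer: 2418482672973/4660557666536 ≈ 0.51893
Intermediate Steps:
V = -73 (V = 204 - 277 = -73)
O(L) = (-33 + L)/(-17 + L)
n = -59097/189496 (n = 59097*(-1/189496) = -59097/189496 ≈ -0.31186)
w = 53/45 (w = (-33 - 73)/(-17 - 73) = -106/(-90) = -1/90*(-106) = 53/45 ≈ 1.1778)
n/w - 363681/(-464047) = -59097/(189496*53/45) - 363681/(-464047) = -59097/189496*45/53 - 363681*(-1/464047) = -2659365/10043288 + 363681/464047 = 2418482672973/4660557666536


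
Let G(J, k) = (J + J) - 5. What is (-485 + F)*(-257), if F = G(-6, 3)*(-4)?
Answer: 107169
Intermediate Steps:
G(J, k) = -5 + 2*J (G(J, k) = 2*J - 5 = -5 + 2*J)
F = 68 (F = (-5 + 2*(-6))*(-4) = (-5 - 12)*(-4) = -17*(-4) = 68)
(-485 + F)*(-257) = (-485 + 68)*(-257) = -417*(-257) = 107169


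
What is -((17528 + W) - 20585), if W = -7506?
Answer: 10563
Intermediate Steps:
-((17528 + W) - 20585) = -((17528 - 7506) - 20585) = -(10022 - 20585) = -1*(-10563) = 10563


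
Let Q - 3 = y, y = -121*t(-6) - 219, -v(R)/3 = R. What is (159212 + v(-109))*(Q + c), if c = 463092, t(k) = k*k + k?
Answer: 73267647594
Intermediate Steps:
t(k) = k + k² (t(k) = k² + k = k + k²)
v(R) = -3*R
y = -3849 (y = -(-726)*(1 - 6) - 219 = -(-726)*(-5) - 219 = -121*30 - 219 = -3630 - 219 = -3849)
Q = -3846 (Q = 3 - 3849 = -3846)
(159212 + v(-109))*(Q + c) = (159212 - 3*(-109))*(-3846 + 463092) = (159212 + 327)*459246 = 159539*459246 = 73267647594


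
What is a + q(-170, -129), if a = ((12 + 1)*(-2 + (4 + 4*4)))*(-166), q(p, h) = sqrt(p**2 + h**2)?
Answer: -38844 + sqrt(45541) ≈ -38631.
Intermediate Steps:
q(p, h) = sqrt(h**2 + p**2)
a = -38844 (a = (13*(-2 + (4 + 16)))*(-166) = (13*(-2 + 20))*(-166) = (13*18)*(-166) = 234*(-166) = -38844)
a + q(-170, -129) = -38844 + sqrt((-129)**2 + (-170)**2) = -38844 + sqrt(16641 + 28900) = -38844 + sqrt(45541)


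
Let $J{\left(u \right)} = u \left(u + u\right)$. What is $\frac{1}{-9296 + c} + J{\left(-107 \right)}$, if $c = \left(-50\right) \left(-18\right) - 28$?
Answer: $\frac{192892751}{8424} \approx 22898.0$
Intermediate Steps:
$J{\left(u \right)} = 2 u^{2}$ ($J{\left(u \right)} = u 2 u = 2 u^{2}$)
$c = 872$ ($c = 900 - 28 = 872$)
$\frac{1}{-9296 + c} + J{\left(-107 \right)} = \frac{1}{-9296 + 872} + 2 \left(-107\right)^{2} = \frac{1}{-8424} + 2 \cdot 11449 = - \frac{1}{8424} + 22898 = \frac{192892751}{8424}$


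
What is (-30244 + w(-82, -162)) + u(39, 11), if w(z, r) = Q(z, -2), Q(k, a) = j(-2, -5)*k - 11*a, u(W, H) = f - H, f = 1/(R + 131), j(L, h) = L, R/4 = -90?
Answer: -6885802/229 ≈ -30069.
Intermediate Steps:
R = -360 (R = 4*(-90) = -360)
f = -1/229 (f = 1/(-360 + 131) = 1/(-229) = -1/229 ≈ -0.0043668)
u(W, H) = -1/229 - H
Q(k, a) = -11*a - 2*k (Q(k, a) = -2*k - 11*a = -11*a - 2*k)
w(z, r) = 22 - 2*z (w(z, r) = -11*(-2) - 2*z = 22 - 2*z)
(-30244 + w(-82, -162)) + u(39, 11) = (-30244 + (22 - 2*(-82))) + (-1/229 - 1*11) = (-30244 + (22 + 164)) + (-1/229 - 11) = (-30244 + 186) - 2520/229 = -30058 - 2520/229 = -6885802/229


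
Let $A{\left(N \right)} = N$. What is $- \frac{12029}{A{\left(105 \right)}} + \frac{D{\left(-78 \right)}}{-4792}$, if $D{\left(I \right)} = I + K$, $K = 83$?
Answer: $- \frac{57643493}{503160} \approx -114.56$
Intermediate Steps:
$D{\left(I \right)} = 83 + I$ ($D{\left(I \right)} = I + 83 = 83 + I$)
$- \frac{12029}{A{\left(105 \right)}} + \frac{D{\left(-78 \right)}}{-4792} = - \frac{12029}{105} + \frac{83 - 78}{-4792} = \left(-12029\right) \frac{1}{105} + 5 \left(- \frac{1}{4792}\right) = - \frac{12029}{105} - \frac{5}{4792} = - \frac{57643493}{503160}$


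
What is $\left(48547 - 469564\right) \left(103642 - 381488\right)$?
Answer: $116977889382$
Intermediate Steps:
$\left(48547 - 469564\right) \left(103642 - 381488\right) = - 421017 \left(103642 - 381488\right) = \left(-421017\right) \left(-277846\right) = 116977889382$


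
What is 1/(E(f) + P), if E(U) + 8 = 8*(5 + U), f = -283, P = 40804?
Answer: 1/38572 ≈ 2.5926e-5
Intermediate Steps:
E(U) = 32 + 8*U (E(U) = -8 + 8*(5 + U) = -8 + (40 + 8*U) = 32 + 8*U)
1/(E(f) + P) = 1/((32 + 8*(-283)) + 40804) = 1/((32 - 2264) + 40804) = 1/(-2232 + 40804) = 1/38572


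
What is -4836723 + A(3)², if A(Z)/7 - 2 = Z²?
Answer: -4830794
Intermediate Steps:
A(Z) = 14 + 7*Z²
-4836723 + A(3)² = -4836723 + (14 + 7*3²)² = -4836723 + (14 + 7*9)² = -4836723 + (14 + 63)² = -4836723 + 77² = -4836723 + 5929 = -4830794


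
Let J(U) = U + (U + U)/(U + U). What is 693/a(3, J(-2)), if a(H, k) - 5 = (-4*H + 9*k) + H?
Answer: -693/13 ≈ -53.308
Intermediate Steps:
J(U) = 1 + U (J(U) = U + (2*U)/((2*U)) = U + (2*U)*(1/(2*U)) = U + 1 = 1 + U)
a(H, k) = 5 - 3*H + 9*k (a(H, k) = 5 + ((-4*H + 9*k) + H) = 5 + (-3*H + 9*k) = 5 - 3*H + 9*k)
693/a(3, J(-2)) = 693/(5 - 3*3 + 9*(1 - 2)) = 693/(5 - 9 + 9*(-1)) = 693/(5 - 9 - 9) = 693/(-13) = 693*(-1/13) = -693/13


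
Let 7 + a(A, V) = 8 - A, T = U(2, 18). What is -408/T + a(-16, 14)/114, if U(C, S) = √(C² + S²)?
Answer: 17/114 - 102*√82/41 ≈ -22.379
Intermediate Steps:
T = 2*√82 (T = √(2² + 18²) = √(4 + 324) = √328 = 2*√82 ≈ 18.111)
a(A, V) = 1 - A (a(A, V) = -7 + (8 - A) = 1 - A)
-408/T + a(-16, 14)/114 = -408*√82/164 + (1 - 1*(-16))/114 = -102*√82/41 + (1 + 16)*(1/114) = -102*√82/41 + 17*(1/114) = -102*√82/41 + 17/114 = 17/114 - 102*√82/41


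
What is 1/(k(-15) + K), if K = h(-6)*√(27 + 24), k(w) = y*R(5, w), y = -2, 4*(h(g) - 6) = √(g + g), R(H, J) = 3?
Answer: -2/(12 - √51*(12 + I*√3)) ≈ 0.026395 - 0.0044301*I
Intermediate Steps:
h(g) = 6 + √2*√g/4 (h(g) = 6 + √(g + g)/4 = 6 + √(2*g)/4 = 6 + (√2*√g)/4 = 6 + √2*√g/4)
k(w) = -6 (k(w) = -2*3 = -6)
K = √51*(6 + I*√3/2) (K = (6 + √2*√(-6)/4)*√(27 + 24) = (6 + √2*(I*√6)/4)*√51 = (6 + I*√3/2)*√51 = √51*(6 + I*√3/2) ≈ 42.849 + 6.1847*I)
1/(k(-15) + K) = 1/(-6 + √51*(12 + I*√3)/2)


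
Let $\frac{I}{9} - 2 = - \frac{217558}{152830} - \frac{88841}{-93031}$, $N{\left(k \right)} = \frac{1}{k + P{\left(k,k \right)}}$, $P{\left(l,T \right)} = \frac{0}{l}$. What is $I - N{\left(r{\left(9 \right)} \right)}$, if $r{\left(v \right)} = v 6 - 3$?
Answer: $\frac{326504953}{23722905} \approx 13.763$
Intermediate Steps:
$P{\left(l,T \right)} = 0$
$r{\left(v \right)} = -3 + 6 v$ ($r{\left(v \right)} = 6 v - 3 = -3 + 6 v$)
$N{\left(k \right)} = \frac{1}{k}$ ($N{\left(k \right)} = \frac{1}{k + 0} = \frac{1}{k}$)
$I = \frac{108990036}{7907635}$ ($I = 18 + 9 \left(- \frac{217558}{152830} - \frac{88841}{-93031}\right) = 18 + 9 \left(\left(-217558\right) \frac{1}{152830} - - \frac{88841}{93031}\right) = 18 + 9 \left(- \frac{121}{85} + \frac{88841}{93031}\right) = 18 + 9 \left(- \frac{3705266}{7907635}\right) = 18 - \frac{33347394}{7907635} = \frac{108990036}{7907635} \approx 13.783$)
$I - N{\left(r{\left(9 \right)} \right)} = \frac{108990036}{7907635} - \frac{1}{-3 + 6 \cdot 9} = \frac{108990036}{7907635} - \frac{1}{-3 + 54} = \frac{108990036}{7907635} - \frac{1}{51} = \frac{326504953}{23722905}$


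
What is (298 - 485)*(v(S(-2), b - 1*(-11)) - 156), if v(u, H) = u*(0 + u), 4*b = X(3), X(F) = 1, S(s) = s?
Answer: 28424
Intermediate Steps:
b = ¼ (b = (¼)*1 = ¼ ≈ 0.25000)
v(u, H) = u² (v(u, H) = u*u = u²)
(298 - 485)*(v(S(-2), b - 1*(-11)) - 156) = (298 - 485)*((-2)² - 156) = -187*(4 - 156) = -187*(-152) = 28424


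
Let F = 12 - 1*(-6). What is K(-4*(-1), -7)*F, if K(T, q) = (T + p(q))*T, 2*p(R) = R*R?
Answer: 2052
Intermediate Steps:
p(R) = R²/2 (p(R) = (R*R)/2 = R²/2)
F = 18 (F = 12 + 6 = 18)
K(T, q) = T*(T + q²/2) (K(T, q) = (T + q²/2)*T = T*(T + q²/2))
K(-4*(-1), -7)*F = ((-4*(-1))*((-7)² + 2*(-4*(-1)))/2)*18 = ((½)*4*(49 + 2*4))*18 = ((½)*4*(49 + 8))*18 = ((½)*4*57)*18 = 114*18 = 2052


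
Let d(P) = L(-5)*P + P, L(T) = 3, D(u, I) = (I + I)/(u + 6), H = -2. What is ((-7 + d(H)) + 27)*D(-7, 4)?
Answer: -96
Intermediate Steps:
D(u, I) = 2*I/(6 + u) (D(u, I) = (2*I)/(6 + u) = 2*I/(6 + u))
d(P) = 4*P (d(P) = 3*P + P = 4*P)
((-7 + d(H)) + 27)*D(-7, 4) = ((-7 + 4*(-2)) + 27)*(2*4/(6 - 7)) = ((-7 - 8) + 27)*(2*4/(-1)) = (-15 + 27)*(2*4*(-1)) = 12*(-8) = -96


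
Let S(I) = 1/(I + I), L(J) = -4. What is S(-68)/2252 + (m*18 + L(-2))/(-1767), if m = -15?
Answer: 83916761/541182624 ≈ 0.15506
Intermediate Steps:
S(I) = 1/(2*I)
S(-68)/2252 + (m*18 + L(-2))/(-1767) = ((1/2)/(-68))/2252 + (-15*18 - 4)/(-1767) = ((1/2)*(-1/68))*(1/2252) + (-270 - 4)*(-1/1767) = -1/136*1/2252 - 274*(-1/1767) = -1/306272 + 274/1767 = 83916761/541182624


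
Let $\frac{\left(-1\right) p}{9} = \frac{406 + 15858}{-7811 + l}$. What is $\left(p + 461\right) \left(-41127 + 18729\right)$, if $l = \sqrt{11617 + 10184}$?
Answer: $- \frac{40959917016393}{3811870} - \frac{2663805339 \sqrt{129}}{3811870} \approx -1.0753 \cdot 10^{7}$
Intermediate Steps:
$l = 13 \sqrt{129}$ ($l = \sqrt{21801} = 13 \sqrt{129} \approx 147.65$)
$p = - \frac{146376}{-7811 + 13 \sqrt{129}}$ ($p = - 9 \frac{406 + 15858}{-7811 + 13 \sqrt{129}} = - 9 \frac{16264}{-7811 + 13 \sqrt{129}} = - \frac{146376}{-7811 + 13 \sqrt{129}} \approx 19.101$)
$\left(p + 461\right) \left(-41127 + 18729\right) = \left(\left(\frac{142917867}{7623740} + \frac{237861 \sqrt{129}}{7623740}\right) + 461\right) \left(-41127 + 18729\right) = \left(\frac{3657462007}{7623740} + \frac{237861 \sqrt{129}}{7623740}\right) \left(-22398\right) = - \frac{40959917016393}{3811870} - \frac{2663805339 \sqrt{129}}{3811870}$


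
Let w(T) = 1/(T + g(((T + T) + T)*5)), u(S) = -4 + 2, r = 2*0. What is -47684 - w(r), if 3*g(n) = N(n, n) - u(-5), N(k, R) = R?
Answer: -95371/2 ≈ -47686.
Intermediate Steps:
r = 0
u(S) = -2
g(n) = ⅔ + n/3 (g(n) = (n - 1*(-2))/3 = (n + 2)/3 = (2 + n)/3 = ⅔ + n/3)
w(T) = 1/(⅔ + 6*T) (w(T) = 1/(T + (⅔ + (((T + T) + T)*5)/3)) = 1/(T + (⅔ + ((2*T + T)*5)/3)) = 1/(T + (⅔ + ((3*T)*5)/3)) = 1/(T + (⅔ + (15*T)/3)) = 1/(T + (⅔ + 5*T)) = 1/(⅔ + 6*T))
-47684 - w(r) = -47684 - 3/(2*(1 + 9*0)) = -47684 - 3/(2*(1 + 0)) = -47684 - 3/(2*1) = -47684 - 3/2 = -95371/2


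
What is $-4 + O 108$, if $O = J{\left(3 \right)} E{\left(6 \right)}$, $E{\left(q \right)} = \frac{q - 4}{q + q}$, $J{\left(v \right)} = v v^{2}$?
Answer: $482$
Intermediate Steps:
$J{\left(v \right)} = v^{3}$
$E{\left(q \right)} = \frac{-4 + q}{2 q}$
$O = \frac{9}{2}$ ($O = 3^{3} \frac{-4 + 6}{2 \cdot 6} = 27 \cdot \frac{1}{2} \cdot \frac{1}{6} \cdot 2 = 27 \cdot \frac{1}{6} = \frac{9}{2} \approx 4.5$)
$-4 + O 108 = -4 + \frac{9}{2} \cdot 108 = -4 + 486 = 482$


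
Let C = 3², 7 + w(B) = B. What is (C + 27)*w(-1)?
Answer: -288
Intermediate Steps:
w(B) = -7 + B
C = 9
(C + 27)*w(-1) = (9 + 27)*(-7 - 1) = 36*(-8) = -288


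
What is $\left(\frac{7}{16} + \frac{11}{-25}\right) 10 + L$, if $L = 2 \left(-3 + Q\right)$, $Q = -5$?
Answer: $- \frac{641}{40} \approx -16.025$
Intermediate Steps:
$L = -16$ ($L = 2 \left(-3 - 5\right) = 2 \left(-8\right) = -16$)
$\left(\frac{7}{16} + \frac{11}{-25}\right) 10 + L = \left(\frac{7}{16} + \frac{11}{-25}\right) 10 - 16 = \left(7 \cdot \frac{1}{16} + 11 \left(- \frac{1}{25}\right)\right) 10 - 16 = \left(\frac{7}{16} - \frac{11}{25}\right) 10 - 16 = \left(- \frac{1}{400}\right) 10 - 16 = - \frac{1}{40} - 16 = - \frac{641}{40}$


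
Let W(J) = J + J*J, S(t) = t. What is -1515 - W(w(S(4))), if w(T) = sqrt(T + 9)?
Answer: -1528 - sqrt(13) ≈ -1531.6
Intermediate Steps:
w(T) = sqrt(9 + T)
W(J) = J + J**2
-1515 - W(w(S(4))) = -1515 - sqrt(9 + 4)*(1 + sqrt(9 + 4)) = -1515 - sqrt(13)*(1 + sqrt(13))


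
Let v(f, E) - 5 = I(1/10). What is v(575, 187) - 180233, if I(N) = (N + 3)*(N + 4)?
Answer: -18021529/100 ≈ -1.8022e+5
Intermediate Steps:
I(N) = (3 + N)*(4 + N)
v(f, E) = 1771/100 (v(f, E) = 5 + (12 + (1/10)² + 7/10) = 5 + (12 + (⅒)² + 7*(⅒)) = 5 + (12 + 1/100 + 7/10) = 5 + 1271/100 = 1771/100)
v(575, 187) - 180233 = 1771/100 - 180233 = -18021529/100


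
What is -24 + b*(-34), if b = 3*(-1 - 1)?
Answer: 180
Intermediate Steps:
b = -6 (b = 3*(-2) = -6)
-24 + b*(-34) = -24 - 6*(-34) = -24 + 204 = 180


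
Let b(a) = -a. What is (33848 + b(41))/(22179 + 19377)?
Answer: 11269/13852 ≈ 0.81353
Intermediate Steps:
(33848 + b(41))/(22179 + 19377) = (33848 - 1*41)/(22179 + 19377) = (33848 - 41)/41556 = 33807*(1/41556) = 11269/13852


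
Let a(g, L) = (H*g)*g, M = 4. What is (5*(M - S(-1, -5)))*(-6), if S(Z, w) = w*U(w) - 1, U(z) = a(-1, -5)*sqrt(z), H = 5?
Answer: -150 - 750*I*sqrt(5) ≈ -150.0 - 1677.1*I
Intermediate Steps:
a(g, L) = 5*g**2 (a(g, L) = (5*g)*g = 5*g**2)
U(z) = 5*sqrt(z) (U(z) = (5*(-1)**2)*sqrt(z) = (5*1)*sqrt(z) = 5*sqrt(z))
S(Z, w) = -1 + 5*w**(3/2) (S(Z, w) = w*(5*sqrt(w)) - 1 = 5*w**(3/2) - 1 = -1 + 5*w**(3/2))
(5*(M - S(-1, -5)))*(-6) = (5*(4 - (-1 + 5*(-5)**(3/2))))*(-6) = (5*(4 - (-1 + 5*(-5*I*sqrt(5)))))*(-6) = (5*(4 - (-1 - 25*I*sqrt(5))))*(-6) = (5*(4 + (1 + 25*I*sqrt(5))))*(-6) = (5*(5 + 25*I*sqrt(5)))*(-6) = (25 + 125*I*sqrt(5))*(-6) = -150 - 750*I*sqrt(5)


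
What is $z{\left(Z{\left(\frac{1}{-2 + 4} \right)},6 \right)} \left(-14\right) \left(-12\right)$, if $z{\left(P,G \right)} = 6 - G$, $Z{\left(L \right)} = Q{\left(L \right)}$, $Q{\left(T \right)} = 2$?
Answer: $0$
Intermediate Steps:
$Z{\left(L \right)} = 2$
$z{\left(Z{\left(\frac{1}{-2 + 4} \right)},6 \right)} \left(-14\right) \left(-12\right) = \left(6 - 6\right) \left(-14\right) \left(-12\right) = 0 \left(-14\right) \left(-12\right) = 0 \left(-12\right) = 0$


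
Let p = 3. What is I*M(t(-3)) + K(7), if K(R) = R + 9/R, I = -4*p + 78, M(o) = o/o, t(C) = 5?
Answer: 520/7 ≈ 74.286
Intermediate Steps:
M(o) = 1
I = 66 (I = -4*3 + 78 = -12 + 78 = 66)
I*M(t(-3)) + K(7) = 66*1 + (7 + 9/7) = 66 + (7 + 9*(1/7)) = 66 + (7 + 9/7) = 66 + 58/7 = 520/7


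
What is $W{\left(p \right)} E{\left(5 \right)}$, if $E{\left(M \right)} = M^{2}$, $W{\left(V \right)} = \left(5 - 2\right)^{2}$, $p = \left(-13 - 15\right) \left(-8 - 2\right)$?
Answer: $225$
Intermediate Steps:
$p = 280$ ($p = \left(-28\right) \left(-10\right) = 280$)
$W{\left(V \right)} = 9$ ($W{\left(V \right)} = 3^{2} = 9$)
$W{\left(p \right)} E{\left(5 \right)} = 9 \cdot 5^{2} = 9 \cdot 25 = 225$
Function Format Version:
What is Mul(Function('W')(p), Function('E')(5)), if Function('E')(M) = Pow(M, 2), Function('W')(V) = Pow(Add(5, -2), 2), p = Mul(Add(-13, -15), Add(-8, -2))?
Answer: 225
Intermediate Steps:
p = 280 (p = Mul(-28, -10) = 280)
Function('W')(V) = 9 (Function('W')(V) = Pow(3, 2) = 9)
Mul(Function('W')(p), Function('E')(5)) = Mul(9, Pow(5, 2)) = Mul(9, 25) = 225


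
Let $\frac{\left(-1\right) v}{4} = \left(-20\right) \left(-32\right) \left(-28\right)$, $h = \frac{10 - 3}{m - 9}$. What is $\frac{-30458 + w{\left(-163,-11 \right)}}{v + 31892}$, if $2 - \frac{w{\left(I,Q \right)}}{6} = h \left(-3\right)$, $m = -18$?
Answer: $- \frac{22838}{77679} \approx -0.294$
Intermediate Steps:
$h = - \frac{7}{27}$ ($h = \frac{10 - 3}{-18 - 9} = \frac{7}{-27} = 7 \left(- \frac{1}{27}\right) = - \frac{7}{27} \approx -0.25926$)
$v = 71680$ ($v = - 4 \left(-20\right) \left(-32\right) \left(-28\right) = - 4 \cdot 640 \left(-28\right) = \left(-4\right) \left(-17920\right) = 71680$)
$w{\left(I,Q \right)} = \frac{22}{3}$ ($w{\left(I,Q \right)} = 12 - 6 \left(\left(- \frac{7}{27}\right) \left(-3\right)\right) = 12 - \frac{14}{3} = \frac{22}{3}$)
$\frac{-30458 + w{\left(-163,-11 \right)}}{v + 31892} = \frac{-30458 + \frac{22}{3}}{71680 + 31892} = - \frac{91352}{3 \cdot 103572} = \left(- \frac{91352}{3}\right) \frac{1}{103572} = - \frac{22838}{77679}$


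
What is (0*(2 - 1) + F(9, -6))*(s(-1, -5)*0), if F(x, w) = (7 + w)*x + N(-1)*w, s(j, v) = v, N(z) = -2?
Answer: 0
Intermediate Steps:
F(x, w) = -2*w + x*(7 + w) (F(x, w) = (7 + w)*x - 2*w = x*(7 + w) - 2*w = -2*w + x*(7 + w))
(0*(2 - 1) + F(9, -6))*(s(-1, -5)*0) = (0*(2 - 1) + (-2*(-6) + 7*9 - 6*9))*(-5*0) = (0*1 + (12 + 63 - 54))*0 = (0 + 21)*0 = 21*0 = 0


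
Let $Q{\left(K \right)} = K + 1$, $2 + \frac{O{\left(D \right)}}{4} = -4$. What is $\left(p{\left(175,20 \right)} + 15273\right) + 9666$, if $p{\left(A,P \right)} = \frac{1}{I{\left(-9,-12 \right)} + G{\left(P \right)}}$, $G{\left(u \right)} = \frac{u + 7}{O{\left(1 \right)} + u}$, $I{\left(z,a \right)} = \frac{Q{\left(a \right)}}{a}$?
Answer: $\frac{872859}{35} \approx 24939.0$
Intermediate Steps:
$O{\left(D \right)} = -24$ ($O{\left(D \right)} = -8 + 4 \left(-4\right) = -8 - 16 = -24$)
$Q{\left(K \right)} = 1 + K$
$I{\left(z,a \right)} = \frac{1 + a}{a}$
$G{\left(u \right)} = \frac{7 + u}{-24 + u}$ ($G{\left(u \right)} = \frac{u + 7}{-24 + u} = \frac{7 + u}{-24 + u}$)
$p{\left(A,P \right)} = \frac{1}{\frac{11}{12} + \frac{7 + P}{-24 + P}}$ ($p{\left(A,P \right)} = \frac{1}{\frac{1 - 12}{-12} + \frac{7 + P}{-24 + P}} = \frac{1}{\left(- \frac{1}{12}\right) \left(-11\right) + \frac{7 + P}{-24 + P}} = \frac{1}{\frac{11}{12} + \frac{7 + P}{-24 + P}}$)
$\left(p{\left(175,20 \right)} + 15273\right) + 9666 = \left(\frac{12 \left(-24 + 20\right)}{-180 + 23 \cdot 20} + 15273\right) + 9666 = \left(12 \frac{1}{-180 + 460} \left(-4\right) + 15273\right) + 9666 = \left(12 \cdot \frac{1}{280} \left(-4\right) + 15273\right) + 9666 = \left(- \frac{6}{35} + 15273\right) + 9666 = \frac{534549}{35} + 9666 = \frac{872859}{35}$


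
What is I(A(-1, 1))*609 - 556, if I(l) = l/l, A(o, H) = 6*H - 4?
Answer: 53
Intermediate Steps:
A(o, H) = -4 + 6*H
I(l) = 1
I(A(-1, 1))*609 - 556 = 1*609 - 556 = 609 - 556 = 53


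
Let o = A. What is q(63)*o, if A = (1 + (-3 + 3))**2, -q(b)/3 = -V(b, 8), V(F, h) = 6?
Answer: 18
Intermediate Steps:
q(b) = 18 (q(b) = -(-3)*6 = -3*(-6) = 18)
A = 1 (A = (1 + 0)**2 = 1**2 = 1)
o = 1
q(63)*o = 18*1 = 18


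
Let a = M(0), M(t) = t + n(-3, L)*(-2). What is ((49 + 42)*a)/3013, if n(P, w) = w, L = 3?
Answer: -546/3013 ≈ -0.18121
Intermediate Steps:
M(t) = -6 + t (M(t) = t + 3*(-2) = t - 6 = -6 + t)
a = -6 (a = -6 + 0 = -6)
((49 + 42)*a)/3013 = ((49 + 42)*(-6))/3013 = (91*(-6))*(1/3013) = -546*1/3013 = -546/3013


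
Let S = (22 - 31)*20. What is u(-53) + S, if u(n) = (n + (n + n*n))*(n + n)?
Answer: -286698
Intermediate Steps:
S = -180 (S = -9*20 = -180)
u(n) = 2*n*(n**2 + 2*n) (u(n) = (n + (n + n**2))*(2*n) = (n**2 + 2*n)*(2*n) = 2*n*(n**2 + 2*n))
u(-53) + S = 2*(-53)**2*(2 - 53) - 180 = 2*2809*(-51) - 180 = -286518 - 180 = -286698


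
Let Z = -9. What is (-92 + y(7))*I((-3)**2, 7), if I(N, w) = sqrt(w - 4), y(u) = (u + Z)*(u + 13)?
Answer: -132*sqrt(3) ≈ -228.63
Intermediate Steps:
y(u) = (-9 + u)*(13 + u) (y(u) = (u - 9)*(u + 13) = (-9 + u)*(13 + u))
I(N, w) = sqrt(-4 + w)
(-92 + y(7))*I((-3)**2, 7) = (-92 + (-117 + 7**2 + 4*7))*sqrt(-4 + 7) = (-92 + (-117 + 49 + 28))*sqrt(3) = (-92 - 40)*sqrt(3) = -132*sqrt(3)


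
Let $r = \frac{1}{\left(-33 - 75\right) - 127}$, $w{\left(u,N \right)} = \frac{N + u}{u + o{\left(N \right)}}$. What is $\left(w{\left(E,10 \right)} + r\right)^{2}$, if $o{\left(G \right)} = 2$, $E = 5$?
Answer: $\frac{12376324}{2706025} \approx 4.5736$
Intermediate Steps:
$w{\left(u,N \right)} = \frac{N + u}{2 + u}$ ($w{\left(u,N \right)} = \frac{N + u}{u + 2} = \frac{N + u}{2 + u}$)
$r = - \frac{1}{235}$ ($r = \frac{1}{\left(-33 - 75\right) - 127} = \frac{1}{-108 - 127} = \frac{1}{-235} = - \frac{1}{235} \approx -0.0042553$)
$\left(w{\left(E,10 \right)} + r\right)^{2} = \left(\frac{10 + 5}{2 + 5} - \frac{1}{235}\right)^{2} = \left(\frac{1}{7} \cdot 15 - \frac{1}{235}\right)^{2} = \left(\frac{15}{7} - \frac{1}{235}\right)^{2} = \left(\frac{3518}{1645}\right)^{2} = \frac{12376324}{2706025}$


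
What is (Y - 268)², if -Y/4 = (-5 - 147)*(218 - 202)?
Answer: 89491600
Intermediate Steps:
Y = 9728 (Y = -4*(-5 - 147)*(218 - 202) = -(-608)*16 = -4*(-2432) = 9728)
(Y - 268)² = (9728 - 268)² = 9460² = 89491600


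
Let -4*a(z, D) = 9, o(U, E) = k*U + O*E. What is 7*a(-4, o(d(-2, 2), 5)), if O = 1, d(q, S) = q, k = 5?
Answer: -63/4 ≈ -15.750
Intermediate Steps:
o(U, E) = E + 5*U (o(U, E) = 5*U + 1*E = 5*U + E = E + 5*U)
a(z, D) = -9/4 (a(z, D) = -¼*9 = -9/4)
7*a(-4, o(d(-2, 2), 5)) = 7*(-9/4) = -63/4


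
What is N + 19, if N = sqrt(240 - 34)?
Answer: 19 + sqrt(206) ≈ 33.353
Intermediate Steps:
N = sqrt(206) ≈ 14.353
N + 19 = sqrt(206) + 19 = 19 + sqrt(206)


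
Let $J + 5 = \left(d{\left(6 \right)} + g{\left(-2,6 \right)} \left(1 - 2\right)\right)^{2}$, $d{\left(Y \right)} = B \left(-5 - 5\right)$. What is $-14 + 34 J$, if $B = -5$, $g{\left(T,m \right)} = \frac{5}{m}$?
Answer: $\frac{1476113}{18} \approx 82006.0$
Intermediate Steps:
$d{\left(Y \right)} = 50$ ($d{\left(Y \right)} = - 5 \left(-5 - 5\right) = \left(-5\right) \left(-10\right) = 50$)
$J = \frac{86845}{36}$ ($J = -5 + \left(50 + \frac{5}{6} \left(1 - 2\right)\right)^{2} = -5 + \left(50 + 5 \cdot \frac{1}{6} \left(-1\right)\right)^{2} = -5 + \left(50 + \frac{5}{6} \left(-1\right)\right)^{2} = -5 + \left(50 - \frac{5}{6}\right)^{2} = -5 + \left(\frac{295}{6}\right)^{2} = -5 + \frac{87025}{36} = \frac{86845}{36} \approx 2412.4$)
$-14 + 34 J = -14 + 34 \cdot \frac{86845}{36} = -14 + \frac{1476365}{18} = \frac{1476113}{18}$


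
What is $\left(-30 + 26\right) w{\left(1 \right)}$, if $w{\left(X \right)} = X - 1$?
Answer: $0$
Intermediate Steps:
$w{\left(X \right)} = -1 + X$ ($w{\left(X \right)} = X - 1 = -1 + X$)
$\left(-30 + 26\right) w{\left(1 \right)} = \left(-30 + 26\right) \left(-1 + 1\right) = \left(-4\right) 0 = 0$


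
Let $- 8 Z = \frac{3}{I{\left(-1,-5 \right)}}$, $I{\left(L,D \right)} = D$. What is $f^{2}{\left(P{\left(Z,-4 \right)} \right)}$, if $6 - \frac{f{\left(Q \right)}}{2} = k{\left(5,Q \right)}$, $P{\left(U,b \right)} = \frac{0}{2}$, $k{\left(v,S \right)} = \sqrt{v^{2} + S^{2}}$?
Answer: $4$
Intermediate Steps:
$k{\left(v,S \right)} = \sqrt{S^{2} + v^{2}}$
$Z = \frac{3}{40}$ ($Z = - \frac{3 \frac{1}{-5}}{8} = - \frac{3 \left(- \frac{1}{5}\right)}{8} = \left(- \frac{1}{8}\right) \left(- \frac{3}{5}\right) = \frac{3}{40} \approx 0.075$)
$P{\left(U,b \right)} = 0$ ($P{\left(U,b \right)} = 0 \cdot \frac{1}{2} = 0$)
$f{\left(Q \right)} = 12 - 2 \sqrt{25 + Q^{2}}$ ($f{\left(Q \right)} = 12 - 2 \sqrt{Q^{2} + 5^{2}} = 12 - 2 \sqrt{Q^{2} + 25} = 12 - 2 \sqrt{25 + Q^{2}}$)
$f^{2}{\left(P{\left(Z,-4 \right)} \right)} = \left(12 - 2 \sqrt{25 + 0^{2}}\right)^{2} = \left(12 - 2 \sqrt{25 + 0}\right)^{2} = \left(12 - 2 \sqrt{25}\right)^{2} = \left(12 - 10\right)^{2} = 2^{2} = 4$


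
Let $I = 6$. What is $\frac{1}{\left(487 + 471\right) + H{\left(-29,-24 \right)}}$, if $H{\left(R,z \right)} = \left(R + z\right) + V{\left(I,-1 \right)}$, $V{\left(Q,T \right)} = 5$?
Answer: $\frac{1}{910} \approx 0.0010989$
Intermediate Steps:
$H{\left(R,z \right)} = 5 + R + z$ ($H{\left(R,z \right)} = \left(R + z\right) + 5 = 5 + R + z$)
$\frac{1}{\left(487 + 471\right) + H{\left(-29,-24 \right)}} = \frac{1}{\left(487 + 471\right) - 48} = \frac{1}{958 - 48} = \frac{1}{910}$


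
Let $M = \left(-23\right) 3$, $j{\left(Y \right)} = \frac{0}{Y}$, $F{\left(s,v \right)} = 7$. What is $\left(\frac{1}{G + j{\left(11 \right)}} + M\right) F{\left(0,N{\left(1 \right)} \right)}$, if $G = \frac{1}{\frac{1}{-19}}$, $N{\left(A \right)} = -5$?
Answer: $- \frac{9184}{19} \approx -483.37$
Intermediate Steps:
$j{\left(Y \right)} = 0$
$G = -19$ ($G = \frac{1}{- \frac{1}{19}} = -19$)
$M = -69$
$\left(\frac{1}{G + j{\left(11 \right)}} + M\right) F{\left(0,N{\left(1 \right)} \right)} = \left(\frac{1}{-19 + 0} - 69\right) 7 = \left(\frac{1}{-19} - 69\right) 7 = \left(- \frac{1}{19} - 69\right) 7 = \left(- \frac{1312}{19}\right) 7 = - \frac{9184}{19}$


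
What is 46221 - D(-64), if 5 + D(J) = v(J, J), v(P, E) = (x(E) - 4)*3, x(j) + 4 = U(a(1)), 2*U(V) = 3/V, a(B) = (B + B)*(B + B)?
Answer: 369991/8 ≈ 46249.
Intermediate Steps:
a(B) = 4*B² (a(B) = (2*B)*(2*B) = 4*B²)
U(V) = 3/(2*V) (U(V) = (3/V)/2 = 3/(2*V))
x(j) = -29/8 (x(j) = -4 + 3/(2*((4*1²))) = -4 + 3/(2*((4*1))) = -4 + (3/2)/4 = -4 + (3/2)*(¼) = -4 + 3/8 = -29/8)
v(P, E) = -183/8 (v(P, E) = (-29/8 - 4)*3 = -61/8*3 = -183/8)
D(J) = -223/8 (D(J) = -5 - 183/8 = -223/8)
46221 - D(-64) = 46221 - 1*(-223/8) = 46221 + 223/8 = 369991/8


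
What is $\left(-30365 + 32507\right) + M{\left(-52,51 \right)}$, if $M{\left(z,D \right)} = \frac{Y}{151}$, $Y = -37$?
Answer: $\frac{323405}{151} \approx 2141.8$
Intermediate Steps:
$M{\left(z,D \right)} = - \frac{37}{151}$
$\left(-30365 + 32507\right) + M{\left(-52,51 \right)} = \left(-30365 + 32507\right) - \frac{37}{151} = 2142 - \frac{37}{151} = \frac{323405}{151}$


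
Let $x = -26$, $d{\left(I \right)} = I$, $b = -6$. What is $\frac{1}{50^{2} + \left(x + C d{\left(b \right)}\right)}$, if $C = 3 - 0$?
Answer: $\frac{1}{2456} \approx 0.00040717$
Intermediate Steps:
$C = 3$ ($C = 3 + 0 = 3$)
$\frac{1}{50^{2} + \left(x + C d{\left(b \right)}\right)} = \frac{1}{50^{2} + \left(-26 + 3 \left(-6\right)\right)} = \frac{1}{2500 - 44} = \frac{1}{2456}$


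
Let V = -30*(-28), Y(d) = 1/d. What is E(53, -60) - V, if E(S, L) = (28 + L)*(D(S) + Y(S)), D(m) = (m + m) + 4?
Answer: -231112/53 ≈ -4360.6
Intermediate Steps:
D(m) = 4 + 2*m (D(m) = 2*m + 4 = 4 + 2*m)
Y(d) = 1/d
V = 840
E(S, L) = (28 + L)*(4 + 1/S + 2*S) (E(S, L) = (28 + L)*((4 + 2*S) + 1/S) = (28 + L)*(4 + 1/S + 2*S))
E(53, -60) - V = (28 - 60 + 2*53*(56 + 28*53 - 60*(2 + 53)))/53 - 1*840 = (28 - 60 + 2*53*(56 + 1484 - 60*55))/53 - 840 = (28 - 60 + 2*53*(56 + 1484 - 3300))/53 - 840 = (28 - 60 + 2*53*(-1760))/53 - 840 = (28 - 60 - 186560)/53 - 840 = (1/53)*(-186592) - 840 = -186592/53 - 840 = -231112/53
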